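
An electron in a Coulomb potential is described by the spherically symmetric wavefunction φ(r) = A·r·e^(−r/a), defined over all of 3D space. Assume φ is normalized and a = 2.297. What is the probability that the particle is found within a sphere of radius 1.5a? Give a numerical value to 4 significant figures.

With dV = 4πr²dr, the probability is ∫|φ|² dV over r ≤ 1.5a.
A² is fixed by ∫₀^∞ 4πr²|φ|² dr = 1, i.e. A² = (3·π·a^5)^(−1).
Let u = r/a; then A², 4π and the length scale all cancel, so P = ∫_{0}^{1.5} u^4·e^(-2·u) du ÷ ∫_{0}^{∞} u^4·e^(-2·u) du.
Using ∫ u^4·e^(-2·u) du = -(u^4/2 + u^3 + 3·u^2/2 + 3·u/2 + 3/4)·e^(-2·u), the numerator is 3/4 - 393·e^(-3)/32 and the denominator is 3/4.
The region integral divided by the full integral gives P = 0.18474.

P ≈ 0.1847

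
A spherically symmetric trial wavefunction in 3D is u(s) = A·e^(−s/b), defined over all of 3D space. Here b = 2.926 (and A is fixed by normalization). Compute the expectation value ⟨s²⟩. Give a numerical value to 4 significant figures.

⟨s²⟩ = ∫ s^2 |u|² 4πs² ds over the full domain.
The ratio of the moment integral to the normalization integral gives ⟨s²⟩ = 3·b^2.
With b = 2.926, ⟨s^2⟩ = 25.684.

⟨s^2⟩ ≈ 25.68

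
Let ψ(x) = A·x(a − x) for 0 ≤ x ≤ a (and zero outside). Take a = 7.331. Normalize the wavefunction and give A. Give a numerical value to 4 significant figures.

Normalization requires ∫|ψ|² dx = 1, integrated from 0 to a.
Carrying out the integral gives A² · a^5/30.
Hence A² = 1/[a^5/30].
Substituting a = 7.331 gives A² = 0.0014168, so A = 0.037640.

A ≈ 0.03764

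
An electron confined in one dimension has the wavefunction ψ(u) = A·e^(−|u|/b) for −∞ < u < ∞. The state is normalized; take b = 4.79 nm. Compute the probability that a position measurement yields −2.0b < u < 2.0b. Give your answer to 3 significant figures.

P = ∫_{−2.0b}^{2.0b} |ψ(u)|² du.
With A² fixed by ∫|ψ|² = 1, i.e. A² = (b)^(−1), substitute and integrate.
Both integrals are even about u = 0, so only the u ≥ 0 halves are needed (the factors of 2 cancel). Substituting t = u/b, A² and the length scale cancel in the ratio: P = ∫_{0}^{2.0} e^(-2·t) dt / ∫_{0}^{∞} e^(-2·t) dt.
Using ∫ e^(-2·t) dt = -e^(-2·t)/2, the numerator is 1/2 - e^(-4)/2 and the denominator is 1/2.
Evaluating gives P = 0.9817.

P ≈ 0.982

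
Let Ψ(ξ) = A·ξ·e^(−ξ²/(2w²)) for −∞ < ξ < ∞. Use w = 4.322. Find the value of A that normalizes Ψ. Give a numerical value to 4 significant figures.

A ≈ 0.1182

We need A² ∫|f|² dξ = 1, taking the integral from −∞ to ∞.
Using the Gaussian integral ∫_{−∞}^{∞} e^(−αξ²) dξ = √(π/α), ∫|Ψ|² dξ = A²·(√(π)·w^3/2).
Plugging in w = 4.322 yields A = 0.11822.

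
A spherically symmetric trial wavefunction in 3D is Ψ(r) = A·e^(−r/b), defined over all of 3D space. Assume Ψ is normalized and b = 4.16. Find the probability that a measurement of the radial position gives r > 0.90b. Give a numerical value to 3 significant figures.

P ≈ 0.731

Integrate the radial probability density 4πr²|Ψ|² over r > 0.90b.
The full normalization integral is A²·[π·b^3] = 1, fixing A².
In terms of u = r/b (A², 4π and the length scale all cancel between numerator and denominator), P = [∫_{0.90}^{∞} u^2·e^(-2·u) du] / [∫_{0}^{∞} u^2·e^(-2·u) du].
With ∫ u^2·e^(-2·u) du = -(2·u^2 + 2·u + 1)·e^(-2·u)/4 + C, the region integral is 221·e^(-9/5)/200 and the full one is 1/4.
Taking the ratio yields P = 0.7306.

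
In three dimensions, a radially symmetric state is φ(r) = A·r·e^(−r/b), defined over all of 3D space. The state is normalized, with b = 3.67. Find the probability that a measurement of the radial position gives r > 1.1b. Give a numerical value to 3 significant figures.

With dV = 4πr²dr, the probability is ∫|φ|² dV over r > 1.1b.
A² is fixed by ∫₀^∞ 4πr²|φ|² dr = 1, i.e. A² = (3·π·b^5)^(−1).
In terms of u = r/b (A², 4π and the length scale all cancel between numerator and denominator), P = [∫_{1.1}^{∞} u^4·e^(-2·u) du] / [∫_{0}^{∞} u^4·e^(-2·u) du].
With ∫ u^4·e^(-2·u) du = -(u^4/2 + u^3 + 3·u^2/2 + 3·u/2 + 3/4)·e^(-2·u) + C, the region integral is ≈ 0.69563 and the full one is 3/4.
Taking the ratio yields P = 0.9275.

P ≈ 0.928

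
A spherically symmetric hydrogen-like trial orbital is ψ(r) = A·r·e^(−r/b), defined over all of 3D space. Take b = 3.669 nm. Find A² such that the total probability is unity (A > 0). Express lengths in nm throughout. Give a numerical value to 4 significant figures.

A^2 ≈ 0.0001596 nm^(-5)

Normalization requires ∫|ψ|² 4πr² dr = 1, integrated from 0 to ∞.
In 3D with spherical symmetry the volume element is 4πr² dr.
With ∫₀^∞ r^4 e^(−αr) dr = 4!/α^5, carrying out the integral gives A² · 3·π·b^5.
Setting this equal to 1 gives A² = 1/(3·π·b^5).
Substituting b = 3.669 gives A² = 0.00015958, so A = 0.012633.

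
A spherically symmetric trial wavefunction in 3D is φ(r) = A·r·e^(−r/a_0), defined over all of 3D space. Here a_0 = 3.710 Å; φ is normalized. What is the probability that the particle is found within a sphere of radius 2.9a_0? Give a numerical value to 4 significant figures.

P ≈ 0.6873

P = ∫ |φ|² 4πr² dr over r ≤ 2.9a_0.
A² is fixed by ∫₀^∞ 4πr²|φ|² dr = 1, i.e. A² = (3·π·a_0^5)^(−1).
In terms of u = r/a_0 (A², 4π and the length scale all cancel between numerator and denominator), P = [∫_{0}^{2.9} u^4·e^(-2·u) du] / [∫_{0}^{∞} u^4·e^(-2·u) du].
Using ∫ u^4·e^(-2·u) du = -(u^4/2 + u^3 + 3·u^2/2 + 3·u/2 + 3/4)·e^(-2·u), the numerator is ≈ 0.515461 and the denominator is 3/4.
Taking the ratio yields P = 0.68728.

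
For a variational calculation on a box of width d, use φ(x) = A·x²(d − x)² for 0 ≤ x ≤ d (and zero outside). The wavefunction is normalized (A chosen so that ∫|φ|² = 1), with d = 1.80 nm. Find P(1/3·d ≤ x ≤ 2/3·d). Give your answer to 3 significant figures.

P ≈ 0.710

P = ∫_{1/3·d}^{2/3·d} |φ(x)|² dx.
With A² fixed by ∫|φ|² = 1, i.e. A² = (d^9/630)^(−1), substitute and integrate.
Substituting u = x/d, A² and the length scale cancel in the ratio: P = ∫_{1/3}^{2/3} u^4·(1 - u)^4 du / ∫_{0}^{1} u^4·(1 - u)^4 du.
An antiderivative of u^4·(1 - u)^4 is u^5·(70·u^4 - 315·u^3 + 540·u^2 - 420·u + 126)/630; evaluating from 1/3 to 2/3 gives ≈ 0.0011275, while the full integral is 1/630.
This works out to P = 0.7103.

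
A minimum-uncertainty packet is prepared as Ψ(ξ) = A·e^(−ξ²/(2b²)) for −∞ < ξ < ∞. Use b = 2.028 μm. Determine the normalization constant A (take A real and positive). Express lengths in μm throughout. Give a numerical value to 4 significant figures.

Normalization requires ∫|Ψ|² dξ = 1, integrated from −∞ to ∞.
Differentiating ∫e^(−αξ²) dξ = √(π/α) under α to get the higher moments, with Ψ = A·e^(−ξ²/(2b²)), the integral evaluates to A²·[√(π)·b].
So A² = (√(π)·b)^(−1).
With b = 2.028: A² = 0.27820 and A = 0.52745.

A ≈ 0.5274 μm^(-1/2)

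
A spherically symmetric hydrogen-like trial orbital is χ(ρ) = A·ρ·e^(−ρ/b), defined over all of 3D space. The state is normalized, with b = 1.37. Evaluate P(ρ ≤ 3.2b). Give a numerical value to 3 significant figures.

P ≈ 0.765

With dV = 4πρ²dρ, the probability is ∫|χ|² dV over ρ ≤ 3.2b.
The full normalization integral is A²·[3·π·b^5] = 1, fixing A².
Let u = ρ/b; then A², 4π and the length scale all cancel, so P = ∫_{0}^{3.2} u^4·e^(-2·u) du ÷ ∫_{0}^{∞} u^4·e^(-2·u) du.
With ∫ u^4·e^(-2·u) du = -(u^4/2 + u^3 + 3·u^2/2 + 3·u/2 + 3/4)·e^(-2·u) + C, the region integral is ≈ 0.57370 and the full one is 3/4.
The region integral divided by the full integral gives P = 0.7649.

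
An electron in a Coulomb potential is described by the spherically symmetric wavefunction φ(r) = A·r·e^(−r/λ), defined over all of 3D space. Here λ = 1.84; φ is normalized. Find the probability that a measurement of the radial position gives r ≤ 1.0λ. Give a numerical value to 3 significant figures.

P ≈ 0.0527

With dV = 4πr²dr, the probability is ∫|φ|² dV over r ≤ 1.0λ.
A² is fixed by ∫₀^∞ 4πr²|φ|² dr = 1, i.e. A² = (3·π·λ^5)^(−1).
Substituting u = r/λ, A², 4π and the length scale all cancel in the ratio: P = ∫_{0}^{1.0} u^4·e^(-2·u) du / ∫_{0}^{∞} u^4·e^(-2·u) du.
With ∫ u^4·e^(-2·u) du = -(u^4/2 + u^3 + 3·u^2/2 + 3·u/2 + 3/4)·e^(-2·u) + C, the region integral is 3/4 - 21·e^(-2)/4 and the full one is 3/4.
The region integral divided by the full integral gives P = 0.05265.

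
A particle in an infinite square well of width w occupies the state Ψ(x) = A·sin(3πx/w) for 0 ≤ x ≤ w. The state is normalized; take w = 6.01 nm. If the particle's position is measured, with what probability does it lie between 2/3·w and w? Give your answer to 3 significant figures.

P ≈ 0.333

P = ∫_{2/3·w}^{w} |Ψ(x)|² dx.
The normalization integral ∫|Ψ|²dx over the whole domain equals w/2·A², and A² cancels in the ratio.
Let u = x/w; then A² and the length scale cancel, so P = ∫_{2/3}^{1} sin(3·π·u)^2 du ÷ ∫_{0}^{1} sin(3·π·u)^2 du.
Using ∫ sin(3·π·u)^2 du = u/2 - sin(6·π·u)/(12·π), the numerator is 1/6 and the denominator is 1/2.
Evaluating gives P = 1/3.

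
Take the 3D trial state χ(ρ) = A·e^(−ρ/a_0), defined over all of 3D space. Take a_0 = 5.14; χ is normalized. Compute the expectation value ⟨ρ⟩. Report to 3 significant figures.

By definition ⟨ρ⟩ = ∫ ρ |χ(ρ)|² 4πρ² dρ.
Evaluating both integrals, ⟨ρ⟩ = 3·a_0/2.
Putting a_0 = 5.14 gives 7.710.

⟨ρ⟩ ≈ 7.71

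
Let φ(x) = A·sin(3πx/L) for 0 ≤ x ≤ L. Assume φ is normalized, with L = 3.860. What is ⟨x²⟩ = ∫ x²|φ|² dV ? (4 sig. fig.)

⟨x^2⟩ ≈ 4.883

The expectation value is the |φ|²-weighted average of x^2: ∫ x^2|φ|² dx.
Using sin²θ = (1 − cos 2θ)/2, the ratio of the moment integral to the normalization integral gives ⟨x²⟩ = -L^2/(18·π^2) + L^2/3.
With L = 3.860, ⟨x^2⟩ = 4.8827.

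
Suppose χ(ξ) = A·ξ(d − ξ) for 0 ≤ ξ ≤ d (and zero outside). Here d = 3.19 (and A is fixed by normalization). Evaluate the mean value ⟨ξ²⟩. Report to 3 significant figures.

By definition ⟨ξ²⟩ = ∫ ξ^2 |χ(ξ)|² dξ.
Evaluating both integrals, ⟨ξ²⟩ = 2·d^2/7.
Putting d = 3.19 gives 2.907.

⟨ξ^2⟩ ≈ 2.91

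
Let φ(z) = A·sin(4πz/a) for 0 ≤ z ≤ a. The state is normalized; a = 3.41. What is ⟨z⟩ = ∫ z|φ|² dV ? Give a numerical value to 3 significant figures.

⟨z⟩ ≈ 1.71

⟨z⟩ = ∫ z |φ|² dz over the full domain.
Using sin²θ = (1 − cos 2θ)/2, since the A² factors cancel between numerator and denominator, ⟨z⟩ = a/2.
With a = 3.41, ⟨z⟩ = 1.705.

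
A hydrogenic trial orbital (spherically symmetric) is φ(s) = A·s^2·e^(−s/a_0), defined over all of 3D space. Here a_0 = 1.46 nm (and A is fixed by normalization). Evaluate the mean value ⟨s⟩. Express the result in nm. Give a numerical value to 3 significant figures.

⟨s⟩ = ∫ s |φ|² 4πs² ds over the full domain.
Since the A² factors cancel between numerator and denominator, ⟨s⟩ = 7·a_0/2.
Putting a_0 = 1.46 gives 5.110.

⟨s⟩ ≈ 5.11 nm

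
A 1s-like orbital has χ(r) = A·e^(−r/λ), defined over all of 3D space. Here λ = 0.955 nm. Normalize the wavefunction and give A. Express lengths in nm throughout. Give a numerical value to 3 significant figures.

A ≈ 0.605 nm^(-3/2)

The normalization condition is ∫|χ|² 4πr² dr = 1 from 0 to ∞.
The angular integral contributes 4π, leaving ∫₀^∞ r²|χ|² dr.
With χ = A·e^(−r/λ), the integral evaluates to A²·[π·λ^3].
So A² = (π·λ^3)^(−1).
Plugging in λ = 0.955 yields A = 0.6045.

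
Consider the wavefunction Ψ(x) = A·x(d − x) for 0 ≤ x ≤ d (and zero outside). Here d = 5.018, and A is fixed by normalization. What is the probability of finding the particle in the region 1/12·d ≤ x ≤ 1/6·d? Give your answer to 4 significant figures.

P ≈ 0.03041

The probability is P = ∫ |Ψ|² dx over [1/12·d, 1/6·d].
The normalization integral ∫|Ψ|²dx over the whole domain equals d^5/30·A², and A² cancels in the ratio.
Substituting u = x/d, A² and the length scale cancel in the ratio: P = ∫_{1/12}^{1/6} u^2·(1 - u)^2 du / ∫_{0}^{1} u^2·(1 - u)^2 du.
An antiderivative of u^2·(1 - u)^2 is u^3·(6·u^2 - 15·u + 10)/30; evaluating from 1/12 to 1/6 gives ≈ 0.00101354, while the full integral is 1/30.
Evaluating gives P = 0.030406.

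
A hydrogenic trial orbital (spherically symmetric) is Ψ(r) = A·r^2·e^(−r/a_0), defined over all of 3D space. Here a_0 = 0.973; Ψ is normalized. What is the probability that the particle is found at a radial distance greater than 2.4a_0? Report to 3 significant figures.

P ≈ 0.791

P = ∫ |Ψ|² 4πr² dr over r > 2.4a_0.
A² is fixed by ∫₀^∞ 4πr²|Ψ|² dr = 1, i.e. A² = (45·π·a_0^7/2)^(−1).
Substituting u = r/a_0, A², 4π and the length scale all cancel in the ratio: P = ∫_{2.4}^{∞} u^6·e^(-2·u) du / ∫_{0}^{∞} u^6·e^(-2·u) du.
With ∫ u^6·e^(-2·u) du = -(4·u^6 + 12·u^5 + 30·u^4 + 60·u^3 + 90·u^2 + 90·u + 45)·e^(-2·u)/8 + C, the region integral is ≈ 4.4483 and the full one is 45/8.
The region integral divided by the full integral gives P = 0.7908.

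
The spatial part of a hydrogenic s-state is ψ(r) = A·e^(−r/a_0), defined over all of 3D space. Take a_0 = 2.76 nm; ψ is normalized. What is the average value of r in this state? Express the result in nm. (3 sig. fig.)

⟨r⟩ ≈ 4.14 nm

The expectation value is the |ψ|²-weighted average of r: ∫ r|ψ|² 4πr² dr.
Evaluating both integrals, ⟨r⟩ = 3·a_0/2.
With a_0 = 2.76, ⟨r⟩ = 4.140.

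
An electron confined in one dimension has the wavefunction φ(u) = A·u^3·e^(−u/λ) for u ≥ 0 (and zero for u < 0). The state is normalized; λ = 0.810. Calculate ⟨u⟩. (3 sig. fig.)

⟨u⟩ ≈ 2.84

By definition ⟨u⟩ = ∫ u |φ(u)|² du.
The ratio of the moment integral to the normalization integral gives ⟨u⟩ = 7·λ/2.
Putting λ = 0.810 gives 2.835.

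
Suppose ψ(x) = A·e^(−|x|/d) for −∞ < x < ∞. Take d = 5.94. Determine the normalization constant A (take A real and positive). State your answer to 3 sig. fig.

We need A² ∫|f|² dx = 1, taking the integral from −∞ to ∞.
Using ∫₀^∞ xⁿ e^(−αx) dx = n!/αⁿ⁺¹, ∫|ψ|² dx = A²·(d).
So A² = (d)^(−1).
With d = 5.94: A² = 0.1684 and A = 0.4103.

A ≈ 0.410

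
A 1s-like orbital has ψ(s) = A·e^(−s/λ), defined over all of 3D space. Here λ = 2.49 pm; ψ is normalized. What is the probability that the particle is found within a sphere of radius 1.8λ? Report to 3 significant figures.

P ≈ 0.697

Integrate the radial probability density 4πs²|ψ|² over s ≤ 1.8λ.
A² is fixed by ∫₀^∞ 4πs²|ψ|² ds = 1, i.e. A² = (π·λ^3)^(−1).
Let u = s/λ; then A², 4π and the length scale all cancel, so P = ∫_{0}^{1.8} u^2·e^(-2·u) du ÷ ∫_{0}^{∞} u^2·e^(-2·u) du.
An antiderivative of u^2·e^(-2·u) is -(2·u^2 + 2·u + 1)·e^(-2·u)/4; evaluating from 0 to 1.8 gives 1/4 - 277·e^(-18/5)/100, while the full integral is 1/4.
Taking the ratio yields P = 0.6973.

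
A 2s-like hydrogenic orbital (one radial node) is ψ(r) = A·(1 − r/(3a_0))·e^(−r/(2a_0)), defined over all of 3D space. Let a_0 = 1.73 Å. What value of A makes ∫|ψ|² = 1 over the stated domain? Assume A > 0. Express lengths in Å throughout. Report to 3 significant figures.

The normalization condition is ∫|ψ|² 4πr² dr = 1 from 0 to ∞.
The angular integral contributes 4π, leaving ∫₀^∞ r²|ψ|² dr.
Carrying out the integral gives A² · 8·π·a_0^3/3.
So A² = (8·π·a_0^3/3)^(−1).
With a_0 = 1.73: A² = 0.02305 and A = 0.1518.

A ≈ 0.152 Å^(-3/2)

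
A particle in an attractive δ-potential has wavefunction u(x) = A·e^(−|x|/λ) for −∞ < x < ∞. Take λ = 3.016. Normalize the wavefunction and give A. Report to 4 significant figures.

A ≈ 0.5758

Require ∫ |u|² dx = 1 over the whole domain.
With ∫₀^∞ x^0 e^(−αx) dx = 0!/α^1, the integral (without the A² prefactor) comes out to λ.
Setting this equal to 1 gives A² = 1/(λ).
Substituting λ = 3.016 gives A² = 0.33156, so A = 0.57582.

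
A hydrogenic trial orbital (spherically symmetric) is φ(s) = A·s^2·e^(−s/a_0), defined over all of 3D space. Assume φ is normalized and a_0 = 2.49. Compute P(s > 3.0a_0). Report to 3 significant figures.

P ≈ 0.606

P = ∫ |φ|² 4πs² ds over s > 3.0a_0.
Normalization gives A² = 1/(45·π·a_0^7/2).
In terms of u = s/a_0 (A², 4π and the length scale all cancel between numerator and denominator), P = [∫_{3.0}^{∞} u^6·e^(-2·u) du] / [∫_{0}^{∞} u^6·e^(-2·u) du].
An antiderivative of u^6·e^(-2·u) is -(4·u^6 + 12·u^5 + 30·u^4 + 60·u^3 + 90·u^2 + 90·u + 45)·e^(-2·u)/8; evaluating from 3.0 to ∞ gives ≈ 3.4105, while the full integral is 45/8.
Taking the ratio yields P = 0.6063.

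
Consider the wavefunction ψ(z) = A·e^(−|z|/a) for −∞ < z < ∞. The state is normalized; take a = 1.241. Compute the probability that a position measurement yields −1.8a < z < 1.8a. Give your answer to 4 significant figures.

P ≈ 0.9727

|ψ|² is the probability density, so P = ∫_{−1.8a}^{1.8a} |ψ|² dz.
Since A² = 1/(a), this is the region integral divided by the full normalization integral.
By symmetry take twice the z ≥ 0 contribution in numerator and denominator; the 2's cancel. Substituting u = z/a, A² and the length scale cancel in the ratio: P = ∫_{0}^{1.8} e^(-2·u) du / ∫_{0}^{∞} e^(-2·u) du.
With ∫ e^(-2·u) du = -e^(-2·u)/2 + C, the region integral is 1/2 - e^(-18/5)/2 and the full one is 1/2.
This works out to P = 0.97268.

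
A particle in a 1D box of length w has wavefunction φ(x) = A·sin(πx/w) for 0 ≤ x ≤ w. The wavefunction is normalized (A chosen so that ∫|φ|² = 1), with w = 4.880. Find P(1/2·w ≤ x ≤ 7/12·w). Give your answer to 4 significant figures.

P ≈ 0.1629

The probability is P = ∫ |φ|² dx over [1/2·w, 7/12·w].
The normalization integral ∫|φ|²dx over the whole domain equals w/2·A², and A² cancels in the ratio.
Let u = x/w; then A² and the length scale cancel, so P = ∫_{1/2}^{7/12} sin(π·u)^2 du ÷ ∫_{0}^{1} sin(π·u)^2 du.
With ∫ sin(π·u)^2 du = u/2 - sin(2·π·u)/(4·π) + C, the region integral is 1/(8·π) + 1/24 and the full one is 1/2.
Taking the ratio, P = (3 + π)/(12·π).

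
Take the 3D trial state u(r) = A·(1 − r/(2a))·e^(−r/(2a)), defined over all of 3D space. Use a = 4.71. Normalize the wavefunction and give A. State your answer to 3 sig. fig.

We need A² ∫|f|² 4πr² dr = 1, taking the integral from 0 to ∞.
The angular integral contributes 4π, leaving ∫₀^∞ r²|u|² dr.
With ∫₀^∞ r^4 e^(−αr) dr = 4!/α^5, carrying out the integral gives A² · 8·π·a^3.
Substituting a = 4.71 gives A² = 0.0003808, so A = 0.01951.

A ≈ 0.0195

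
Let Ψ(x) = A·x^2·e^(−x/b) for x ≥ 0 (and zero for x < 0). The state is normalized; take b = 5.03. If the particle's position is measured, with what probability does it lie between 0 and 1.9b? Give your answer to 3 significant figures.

P ≈ 0.332

The probability is P = ∫ |Ψ|² dx over [0, 1.9b].
Since A² = 1/(3·b^5/4), this is the region integral divided by the full normalization integral.
Substituting u = x/b, A² and the length scale cancel in the ratio: P = ∫_{0}^{1.9} u^4·e^(-2·u) du / ∫_{0}^{∞} u^4·e^(-2·u) du.
Using ∫ u^4·e^(-2·u) du = -(u^4/2 + u^3 + 3·u^2/2 + 3·u/2 + 3/4)·e^(-2·u), the numerator is ≈ 0.24912 and the denominator is 3/4.
The result is P = 0.3322.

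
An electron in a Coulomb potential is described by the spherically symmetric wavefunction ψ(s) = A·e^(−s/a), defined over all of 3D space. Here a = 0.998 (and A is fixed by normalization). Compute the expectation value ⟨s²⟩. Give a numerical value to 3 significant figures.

⟨s^2⟩ ≈ 2.99

By definition ⟨s²⟩ = ∫ s^2 |ψ(s)|² 4πs² ds.
Recall ∫₀^∞ s^m e^(−s/β) ds = m!·β^(m+1), the ratio of the moment integral to the normalization integral gives ⟨s²⟩ = 3·a^2.
Putting a = 0.998 gives 2.988.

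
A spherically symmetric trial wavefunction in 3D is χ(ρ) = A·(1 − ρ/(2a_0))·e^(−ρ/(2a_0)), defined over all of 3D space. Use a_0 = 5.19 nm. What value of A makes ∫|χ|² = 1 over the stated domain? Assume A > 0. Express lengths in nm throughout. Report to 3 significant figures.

A ≈ 0.0169 nm^(-3/2)

We need A² ∫|f|² 4πρ² dρ = 1, taking the integral from 0 to ∞.
Using ∫₀^∞ ρⁿ e^(−αρ) dρ = n!/αⁿ⁺¹, ∫|χ|² 4πρ² dρ = A²·(8·π·a_0^3).
So A² = (8·π·a_0^3)^(−1).
With a_0 = 5.19: A² = 0.0002846 and A = 0.01687.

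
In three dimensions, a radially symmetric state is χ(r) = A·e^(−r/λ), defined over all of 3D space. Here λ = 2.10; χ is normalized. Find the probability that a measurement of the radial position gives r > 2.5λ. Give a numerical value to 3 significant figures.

Integrate the radial probability density 4πr²|χ|² over r > 2.5λ.
A² is fixed by ∫₀^∞ 4πr²|χ|² dr = 1, i.e. A² = (π·λ^3)^(−1).
In terms of u = r/λ (A², 4π and the length scale all cancel between numerator and denominator), P = [∫_{2.5}^{∞} u^2·e^(-2·u) du] / [∫_{0}^{∞} u^2·e^(-2·u) du].
Using ∫ u^2·e^(-2·u) du = -(2·u^2 + 2·u + 1)·e^(-2·u)/4, the numerator is 37·e^(-5)/8 and the denominator is 1/4.
This evaluates to P = 0.1247.

P ≈ 0.125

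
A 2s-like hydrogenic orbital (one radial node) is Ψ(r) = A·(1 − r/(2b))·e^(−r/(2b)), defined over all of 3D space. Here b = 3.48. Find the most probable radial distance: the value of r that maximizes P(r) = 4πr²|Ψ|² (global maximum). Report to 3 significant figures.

The maximum of P(r) = 4πr²|Ψ|² occurs where its derivative vanishes.
Solving yields r = b·(√(5) + 3).
With b = 3.48, the most probable radial distance is 18.22.

r ≈ 18.2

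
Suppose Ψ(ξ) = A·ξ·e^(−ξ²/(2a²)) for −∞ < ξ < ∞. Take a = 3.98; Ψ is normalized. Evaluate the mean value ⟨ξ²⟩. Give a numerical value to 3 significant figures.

⟨ξ^2⟩ ≈ 23.8

⟨ξ²⟩ = ∫ ξ^2 |Ψ|² dξ over the full domain.
The ratio of the moment integral to the normalization integral gives ⟨ξ²⟩ = 3·a^2/2.
Putting a = 3.98 gives 23.76.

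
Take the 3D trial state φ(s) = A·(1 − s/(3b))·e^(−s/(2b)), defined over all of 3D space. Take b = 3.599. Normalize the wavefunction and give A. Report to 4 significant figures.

Require ∫ |φ|² 4πs² ds = 1 over the whole domain.
In 3D with spherical symmetry the volume element is 4πs² ds.
Using ∫₀^∞ sⁿ e^(−αs) ds = n!/αⁿ⁺¹, the integral (without the A² prefactor) comes out to 8·π·b^3/3.
So A² = (8·π·b^3/3)^(−1).
Substituting b = 3.599 gives A² = 0.0025606, so A = 0.050602.

A ≈ 0.05060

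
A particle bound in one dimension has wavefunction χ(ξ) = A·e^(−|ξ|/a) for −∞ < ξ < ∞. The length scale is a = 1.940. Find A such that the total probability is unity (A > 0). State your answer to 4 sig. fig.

A ≈ 0.7180

Require ∫ |χ|² dξ = 1 over the whole domain.
Recall ∫₀^∞ ξ^m e^(−ξ/β) dξ = m!·β^(m+1), the integral (without the A² prefactor) comes out to a.
Hence A² = 1/[a].
Substituting a = 1.940 gives A² = 0.51546, so A = 0.71796.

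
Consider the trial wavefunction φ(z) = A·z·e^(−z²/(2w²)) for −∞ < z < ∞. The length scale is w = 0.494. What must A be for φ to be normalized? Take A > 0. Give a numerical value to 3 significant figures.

We need A² ∫|f|² dz = 1, taking the integral from −∞ to ∞.
With ∫_{−∞}^{∞} z^(2m) e^(−αz²) dz = (2m−1)!!·√π / (2^m α^(m+1/2)), ∫|φ|² dz = A²·(√(π)·w^3/2).
So A² = (√(π)·w^3/2)^(−1).
Substituting w = 0.494 gives A² = 9.360, so A = 3.059.

A ≈ 3.06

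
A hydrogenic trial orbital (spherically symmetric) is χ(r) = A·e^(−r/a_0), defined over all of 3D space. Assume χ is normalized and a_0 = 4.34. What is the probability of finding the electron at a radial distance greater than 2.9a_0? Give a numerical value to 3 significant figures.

P ≈ 0.0715

P = ∫ |χ|² 4πr² dr over r > 2.9a_0.
Normalization gives A² = 1/(π·a_0^3).
In terms of u = r/a_0 (A², 4π and the length scale all cancel between numerator and denominator), P = [∫_{2.9}^{∞} u^2·e^(-2·u) du] / [∫_{0}^{∞} u^2·e^(-2·u) du].
An antiderivative of u^2·e^(-2·u) is -(2·u^2 + 2·u + 1)·e^(-2·u)/4; evaluating from 2.9 to ∞ gives 1181·e^(-29/5)/200, while the full integral is 1/4.
This evaluates to P = 0.07151.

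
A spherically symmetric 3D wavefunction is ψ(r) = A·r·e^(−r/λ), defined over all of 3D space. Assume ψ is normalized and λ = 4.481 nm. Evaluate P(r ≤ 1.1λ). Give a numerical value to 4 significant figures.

P ≈ 0.07250

P = ∫ |ψ|² 4πr² dr over r ≤ 1.1λ.
A² is fixed by ∫₀^∞ 4πr²|ψ|² dr = 1, i.e. A² = (3·π·λ^5)^(−1).
Let u = r/λ; then A², 4π and the length scale all cancel, so P = ∫_{0}^{1.1} u^4·e^(-2·u) du ÷ ∫_{0}^{∞} u^4·e^(-2·u) du.
With ∫ u^4·e^(-2·u) du = -(u^4/2 + u^3 + 3·u^2/2 + 3·u/2 + 3/4)·e^(-2·u) + C, the region integral is ≈ 0.0543722 and the full one is 3/4.
This evaluates to P = 0.072496.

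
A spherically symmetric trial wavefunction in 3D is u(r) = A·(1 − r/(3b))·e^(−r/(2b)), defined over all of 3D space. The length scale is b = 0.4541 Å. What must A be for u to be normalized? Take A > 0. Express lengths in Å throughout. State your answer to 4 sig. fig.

The normalization condition is ∫|u|² 4πr² dr = 1 from 0 to ∞.
In 3D with spherical symmetry the volume element is 4πr² dr.
Using ∫₀^∞ rⁿ e^(−αr) dr = n!/αⁿ⁺¹, with u = A·(1 − r/(3b))·e^(−r/(2b)), the integral evaluates to A²·[8·π·b^3/3].
So A² = (8·π·b^3/3)^(−1).
With b = 0.4541: A² = 1.2748 and A = 1.1291.

A ≈ 1.129 Å^(-3/2)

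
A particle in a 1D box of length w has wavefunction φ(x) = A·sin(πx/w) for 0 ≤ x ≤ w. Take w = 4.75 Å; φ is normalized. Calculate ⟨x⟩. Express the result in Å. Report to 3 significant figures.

⟨x⟩ ≈ 2.38 Å

⟨x⟩ = ∫ x |φ|² dx over the full domain.
Using sin²θ = (1 − cos 2θ)/2, since the A² factors cancel between numerator and denominator, ⟨x⟩ = w/2.
With w = 4.75, ⟨x⟩ = 2.375.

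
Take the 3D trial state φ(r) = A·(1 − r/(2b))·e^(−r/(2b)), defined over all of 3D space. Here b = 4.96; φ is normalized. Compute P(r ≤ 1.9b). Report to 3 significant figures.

P ≈ 0.0526

With dV = 4πr²dr, the probability is ∫|φ|² dV over r ≤ 1.9b.
A² is fixed by ∫₀^∞ 4πr²|φ|² dr = 1, i.e. A² = (8·π·b^3)^(−1).
Let u = r/b; then A², 4π and the length scale all cancel, so P = ∫_{0}^{1.9} u^2·(1 - u/2)^2·e^(-u) du ÷ ∫_{0}^{∞} u^2·(1 - u/2)^2·e^(-u) du.
Using ∫ u^2·(1 - u/2)^2·e^(-u) du = -(u^4/4 + u^2 + 2·u + 2)·e^(-u), the numerator is ≈ 0.10526 and the denominator is 2.
This evaluates to P = 0.05263.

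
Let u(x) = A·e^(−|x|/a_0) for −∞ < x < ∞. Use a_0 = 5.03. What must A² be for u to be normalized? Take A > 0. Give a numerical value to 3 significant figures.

A^2 ≈ 0.199

The normalization condition is ∫|u|² dx = 1 from −∞ to ∞.
Recall ∫₀^∞ x^m e^(−x/β) dx = m!·β^(m+1), with u = A·e^(−|x|/a_0), the integral evaluates to A²·[a_0].
So A² = (a_0)^(−1).
With a_0 = 5.03: A² = 0.1988 and A = 0.4459.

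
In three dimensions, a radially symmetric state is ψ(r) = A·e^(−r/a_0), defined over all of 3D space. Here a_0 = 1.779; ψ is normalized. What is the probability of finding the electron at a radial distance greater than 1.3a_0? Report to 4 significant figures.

With dV = 4πr²dr, the probability is ∫|ψ|² dV over r > 1.3a_0.
The full normalization integral is A²·[π·a_0^3] = 1, fixing A².
In terms of u = r/a_0 (A², 4π and the length scale all cancel between numerator and denominator), P = [∫_{1.3}^{∞} u^2·e^(-2·u) du] / [∫_{0}^{∞} u^2·e^(-2·u) du].
With ∫ u^2·e^(-2·u) du = -(2·u^2 + 2·u + 1)·e^(-2·u)/4 + C, the region integral is 349·e^(-13/5)/200 and the full one is 1/4.
This evaluates to P = 0.51843.

P ≈ 0.5184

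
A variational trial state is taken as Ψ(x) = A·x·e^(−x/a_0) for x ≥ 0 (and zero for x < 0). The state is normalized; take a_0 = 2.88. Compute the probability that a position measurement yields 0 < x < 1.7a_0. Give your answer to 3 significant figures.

P ≈ 0.660

The probability is P = ∫ |Ψ|² dx over [0, 1.7a_0].
Since A² = 1/(a_0^3/4), this is the region integral divided by the full normalization integral.
In terms of u = x/a_0 (A² and the length scale cancel between numerator and denominator), P = [∫_{0}^{1.7} u^2·e^(-2·u) du] / [∫_{0}^{∞} u^2·e^(-2·u) du].
An antiderivative of u^2·e^(-2·u) is -(2·u^2 + 2·u + 1)·e^(-2·u)/4; evaluating from 0 to 1.7 gives 1/4 - 509·e^(-17/5)/200, while the full integral is 1/4.
Evaluating gives P = 0.6603.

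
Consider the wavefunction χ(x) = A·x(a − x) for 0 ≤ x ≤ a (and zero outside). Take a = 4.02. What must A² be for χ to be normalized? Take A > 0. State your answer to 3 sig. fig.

Normalization requires ∫|χ|² dx = 1, integrated from 0 to a.
With χ = A·x(a − x), the integral evaluates to A²·[a^5/30].
So A² = (a^5/30)^(−1).
With a = 4.02: A² = 0.02858 and A = 0.1690.

A^2 ≈ 0.0286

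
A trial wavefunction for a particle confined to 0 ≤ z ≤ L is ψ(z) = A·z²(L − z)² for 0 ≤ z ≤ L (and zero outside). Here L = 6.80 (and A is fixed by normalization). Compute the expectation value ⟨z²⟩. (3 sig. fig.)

The expectation value is the |ψ|²-weighted average of z^2: ∫ z^2|ψ|² dz.
Expanding the polynomial and integrating term by term, since the A² factors cancel between numerator and denominator, ⟨z²⟩ = 3·L^2/11.
Putting L = 6.80 gives 12.61.

⟨z^2⟩ ≈ 12.6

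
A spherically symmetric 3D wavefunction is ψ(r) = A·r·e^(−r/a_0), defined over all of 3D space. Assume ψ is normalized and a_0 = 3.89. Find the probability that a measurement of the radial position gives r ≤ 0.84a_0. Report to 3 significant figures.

P ≈ 0.0284

Integrate the radial probability density 4πr²|ψ|² over r ≤ 0.84a_0.
The full normalization integral is A²·[3·π·a_0^5] = 1, fixing A².
Substituting u = r/a_0, A², 4π and the length scale all cancel in the ratio: P = ∫_{0}^{0.84} u^4·e^(-2·u) du / ∫_{0}^{∞} u^4·e^(-2·u) du.
Using ∫ u^4·e^(-2·u) du = -(u^4/2 + u^3 + 3·u^2/2 + 3·u/2 + 3/4)·e^(-2·u), the numerator is ≈ 0.021270 and the denominator is 3/4.
The region integral divided by the full integral gives P = 0.02836.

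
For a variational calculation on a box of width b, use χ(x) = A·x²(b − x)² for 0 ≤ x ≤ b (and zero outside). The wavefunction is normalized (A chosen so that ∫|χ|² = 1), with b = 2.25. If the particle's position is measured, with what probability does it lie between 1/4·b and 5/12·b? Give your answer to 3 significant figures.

P ≈ 0.253

|χ|² is the probability density, so P = ∫_{1/4·b}^{5/12·b} |χ|² dx.
With A² fixed by ∫|χ|² = 1, i.e. A² = (b^9/630)^(−1), substitute and integrate.
Substituting u = x/b, A² and the length scale cancel in the ratio: P = ∫_{1/4}^{5/12} u^4·(1 - u)^4 du / ∫_{0}^{1} u^4·(1 - u)^4 du.
With ∫ u^4·(1 - u)^4 du = u^5·(70·u^4 - 315·u^3 + 540·u^2 - 420·u + 126)/630 + C, the region integral is ≈ 0.00040223 and the full one is 1/630.
This works out to P = 0.2534.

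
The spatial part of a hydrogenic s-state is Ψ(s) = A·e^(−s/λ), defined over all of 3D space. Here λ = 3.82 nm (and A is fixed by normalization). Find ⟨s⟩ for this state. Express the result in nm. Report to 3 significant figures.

By definition ⟨s⟩ = ∫ s |Ψ(s)|² 4πs² ds.
Evaluating both integrals, ⟨s⟩ = 3·λ/2.
Putting λ = 3.82 gives 5.730.

⟨s⟩ ≈ 5.73 nm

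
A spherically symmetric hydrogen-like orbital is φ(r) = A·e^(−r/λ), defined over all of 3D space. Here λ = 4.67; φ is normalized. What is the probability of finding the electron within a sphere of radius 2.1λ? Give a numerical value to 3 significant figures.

With dV = 4πr²dr, the probability is ∫|φ|² dV over r ≤ 2.1λ.
A² is fixed by ∫₀^∞ 4πr²|φ|² dr = 1, i.e. A² = (π·λ^3)^(−1).
Let u = r/λ; then A², 4π and the length scale all cancel, so P = ∫_{0}^{2.1} u^2·e^(-2·u) du ÷ ∫_{0}^{∞} u^2·e^(-2·u) du.
Using ∫ u^2·e^(-2·u) du = -(2·u^2 + 2·u + 1)·e^(-2·u)/4, the numerator is 1/4 - 701·e^(-21/5)/200 and the denominator is 1/4.
This evaluates to P = 0.7898.

P ≈ 0.790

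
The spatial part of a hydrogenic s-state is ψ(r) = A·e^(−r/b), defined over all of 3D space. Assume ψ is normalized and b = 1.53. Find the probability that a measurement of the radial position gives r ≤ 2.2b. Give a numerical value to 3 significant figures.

P = ∫ |ψ|² 4πr² dr over r ≤ 2.2b.
Normalization gives A² = 1/(π·b^3).
Substituting u = r/b, A², 4π and the length scale all cancel in the ratio: P = ∫_{0}^{2.2} u^2·e^(-2·u) du / ∫_{0}^{∞} u^2·e^(-2·u) du.
An antiderivative of u^2·e^(-2·u) is -(2·u^2 + 2·u + 1)·e^(-2·u)/4; evaluating from 0 to 2.2 gives 1/4 - 377·e^(-22/5)/100, while the full integral is 1/4.
Taking the ratio yields P = 0.8149.

P ≈ 0.815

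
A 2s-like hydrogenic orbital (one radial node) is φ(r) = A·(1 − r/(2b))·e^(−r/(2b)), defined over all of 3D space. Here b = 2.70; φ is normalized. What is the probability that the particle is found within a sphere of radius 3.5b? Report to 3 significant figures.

P ≈ 0.113

P = ∫ |φ|² 4πr² dr over r ≤ 3.5b.
Normalization gives A² = 1/(8·π·b^3).
Substituting u = r/b, A², 4π and the length scale all cancel in the ratio: P = ∫_{0}^{3.5} u^2·(1 - u/2)^2·e^(-u) du / ∫_{0}^{∞} u^2·(1 - u/2)^2·e^(-u) du.
Using ∫ u^2·(1 - u/2)^2·e^(-u) du = -(u^4/4 + u^2 + 2·u + 2)·e^(-u), the numerator is 2 - 3761·e^(-7/2)/64 and the denominator is 2.
This evaluates to P = 0.1127.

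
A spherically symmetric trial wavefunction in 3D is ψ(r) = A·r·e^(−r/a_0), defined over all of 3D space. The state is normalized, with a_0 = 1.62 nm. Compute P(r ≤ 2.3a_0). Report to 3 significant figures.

Integrate the radial probability density 4πr²|ψ|² over r ≤ 2.3a_0.
Normalization gives A² = 1/(3·π·a_0^5).
In terms of u = r/a_0 (A², 4π and the length scale all cancel between numerator and denominator), P = [∫_{0}^{2.3} u^4·e^(-2·u) du] / [∫_{0}^{∞} u^4·e^(-2·u) du].
With ∫ u^4·e^(-2·u) du = -(u^4/2 + u^3 + 3·u^2/2 + 3·u/2 + 3/4)·e^(-2·u) + C, the region integral is ≈ 0.36507 and the full one is 3/4.
The region integral divided by the full integral gives P = 0.4868.

P ≈ 0.487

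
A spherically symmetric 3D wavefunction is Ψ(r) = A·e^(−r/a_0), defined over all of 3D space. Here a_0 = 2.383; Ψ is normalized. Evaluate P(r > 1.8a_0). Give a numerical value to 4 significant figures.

P ≈ 0.3027

With dV = 4πr²dr, the probability is ∫|Ψ|² dV over r > 1.8a_0.
Normalization gives A² = 1/(π·a_0^3).
Let u = r/a_0; then A², 4π and the length scale all cancel, so P = ∫_{1.8}^{∞} u^2·e^(-2·u) du ÷ ∫_{0}^{∞} u^2·e^(-2·u) du.
Using ∫ u^2·e^(-2·u) du = -(2·u^2 + 2·u + 1)·e^(-2·u)/4, the numerator is 277·e^(-18/5)/100 and the denominator is 1/4.
Taking the ratio yields P = 0.30275.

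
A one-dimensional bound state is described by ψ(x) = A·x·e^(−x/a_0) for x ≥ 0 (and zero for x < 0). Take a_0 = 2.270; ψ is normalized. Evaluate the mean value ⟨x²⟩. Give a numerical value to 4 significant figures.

⟨x^2⟩ ≈ 15.46

⟨x²⟩ = ∫ x^2 |ψ|² dx over the full domain.
The ratio of the moment integral to the normalization integral gives ⟨x²⟩ = 3·a_0^2.
With a_0 = 2.270, ⟨x^2⟩ = 15.459.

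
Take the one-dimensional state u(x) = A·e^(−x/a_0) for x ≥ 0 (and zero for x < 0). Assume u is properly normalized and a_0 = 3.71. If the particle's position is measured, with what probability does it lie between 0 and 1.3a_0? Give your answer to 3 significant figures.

The probability is P = ∫ |u|² dx over [0, 1.3a_0].
With A² fixed by ∫|u|² = 1, i.e. A² = (a_0/2)^(−1), substitute and integrate.
Let t = x/a_0; then A² and the length scale cancel, so P = ∫_{0}^{1.3} e^(-2·t) dt ÷ ∫_{0}^{∞} e^(-2·t) dt.
An antiderivative of e^(-2·t) is -e^(-2·t)/2; evaluating from 0 to 1.3 gives 1/2 - e^(-13/5)/2, while the full integral is 1/2.
Taking the ratio, P = 0.9257.

P ≈ 0.926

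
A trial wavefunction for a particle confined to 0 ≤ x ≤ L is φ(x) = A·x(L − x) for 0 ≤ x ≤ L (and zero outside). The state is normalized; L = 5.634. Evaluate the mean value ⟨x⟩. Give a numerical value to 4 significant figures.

By definition ⟨x⟩ = ∫ x |φ(x)|² dx.
Evaluating both integrals, ⟨x⟩ = L/2.
Putting L = 5.634 gives 2.8170.

⟨x⟩ ≈ 2.817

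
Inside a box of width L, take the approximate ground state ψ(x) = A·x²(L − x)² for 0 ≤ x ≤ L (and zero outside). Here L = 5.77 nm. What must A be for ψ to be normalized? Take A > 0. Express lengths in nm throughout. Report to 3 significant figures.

A ≈ 0.00943 nm^(-9/2)

The normalization condition is ∫|ψ|² dx = 1 from 0 to L.
Expanding the polynomial and integrating term by term, ∫|ψ|² dx = A²·(L^9/630).
So A² = (L^9/630)^(−1).
Substituting L = 5.77 gives A² = 0.00008887, so A = 0.009427.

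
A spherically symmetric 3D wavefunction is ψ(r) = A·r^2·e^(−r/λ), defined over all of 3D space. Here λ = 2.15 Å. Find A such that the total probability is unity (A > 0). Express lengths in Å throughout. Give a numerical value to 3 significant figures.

A ≈ 0.00816 Å^(-7/2)

We need A² ∫|f|² 4πr² dr = 1, taking the integral from 0 to ∞.
The angular integral contributes 4π, leaving ∫₀^∞ r²|ψ|² dr.
∫|ψ|² 4πr² dr = A²·(45·π·λ^7/2).
So A² = (45·π·λ^7/2)^(−1).
With λ = 2.15: A² = 0.00006662 and A = 0.008162.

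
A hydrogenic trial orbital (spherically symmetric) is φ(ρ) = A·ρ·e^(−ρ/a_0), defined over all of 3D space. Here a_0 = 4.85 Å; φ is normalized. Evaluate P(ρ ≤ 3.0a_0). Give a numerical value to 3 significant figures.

P = ∫ |φ|² 4πρ² dρ over ρ ≤ 3.0a_0.
Normalization gives A² = 1/(3·π·a_0^5).
In terms of u = ρ/a_0 (A², 4π and the length scale all cancel between numerator and denominator), P = [∫_{0}^{3.0} u^4·e^(-2·u) du] / [∫_{0}^{∞} u^4·e^(-2·u) du].
With ∫ u^4·e^(-2·u) du = -(u^4/2 + u^3 + 3·u^2/2 + 3·u/2 + 3/4)·e^(-2·u) + C, the region integral is 3/4 - 345·e^(-6)/4 and the full one is 3/4.
Taking the ratio yields P = 0.7149.

P ≈ 0.715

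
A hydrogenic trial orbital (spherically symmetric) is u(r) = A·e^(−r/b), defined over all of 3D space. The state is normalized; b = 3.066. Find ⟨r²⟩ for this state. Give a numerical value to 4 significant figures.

By definition ⟨r²⟩ = ∫ r^2 |u(r)|² 4πr² dr.
Recall ∫₀^∞ r^m e^(−r/β) dr = m!·β^(m+1), evaluating both integrals, ⟨r²⟩ = 3·b^2.
With b = 3.066, ⟨r^2⟩ = 28.201.

⟨r^2⟩ ≈ 28.20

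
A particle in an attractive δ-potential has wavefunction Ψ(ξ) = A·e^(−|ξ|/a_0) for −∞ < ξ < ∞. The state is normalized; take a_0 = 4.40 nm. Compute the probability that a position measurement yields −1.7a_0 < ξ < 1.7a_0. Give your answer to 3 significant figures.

|Ψ|² is the probability density, so P = ∫_{−1.7a_0}^{1.7a_0} |Ψ|² dξ.
Since A² = 1/(a_0), this is the region integral divided by the full normalization integral.
Both integrals are even about ξ = 0, so only the ξ ≥ 0 halves are needed (the factors of 2 cancel). In terms of u = ξ/a_0 (A² and the length scale cancel between numerator and denominator), P = [∫_{0}^{1.7} e^(-2·u) du] / [∫_{0}^{∞} e^(-2·u) du].
With ∫ e^(-2·u) du = -e^(-2·u)/2 + C, the region integral is 1/2 - e^(-17/5)/2 and the full one is 1/2.
The result is P = 0.9666.

P ≈ 0.967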